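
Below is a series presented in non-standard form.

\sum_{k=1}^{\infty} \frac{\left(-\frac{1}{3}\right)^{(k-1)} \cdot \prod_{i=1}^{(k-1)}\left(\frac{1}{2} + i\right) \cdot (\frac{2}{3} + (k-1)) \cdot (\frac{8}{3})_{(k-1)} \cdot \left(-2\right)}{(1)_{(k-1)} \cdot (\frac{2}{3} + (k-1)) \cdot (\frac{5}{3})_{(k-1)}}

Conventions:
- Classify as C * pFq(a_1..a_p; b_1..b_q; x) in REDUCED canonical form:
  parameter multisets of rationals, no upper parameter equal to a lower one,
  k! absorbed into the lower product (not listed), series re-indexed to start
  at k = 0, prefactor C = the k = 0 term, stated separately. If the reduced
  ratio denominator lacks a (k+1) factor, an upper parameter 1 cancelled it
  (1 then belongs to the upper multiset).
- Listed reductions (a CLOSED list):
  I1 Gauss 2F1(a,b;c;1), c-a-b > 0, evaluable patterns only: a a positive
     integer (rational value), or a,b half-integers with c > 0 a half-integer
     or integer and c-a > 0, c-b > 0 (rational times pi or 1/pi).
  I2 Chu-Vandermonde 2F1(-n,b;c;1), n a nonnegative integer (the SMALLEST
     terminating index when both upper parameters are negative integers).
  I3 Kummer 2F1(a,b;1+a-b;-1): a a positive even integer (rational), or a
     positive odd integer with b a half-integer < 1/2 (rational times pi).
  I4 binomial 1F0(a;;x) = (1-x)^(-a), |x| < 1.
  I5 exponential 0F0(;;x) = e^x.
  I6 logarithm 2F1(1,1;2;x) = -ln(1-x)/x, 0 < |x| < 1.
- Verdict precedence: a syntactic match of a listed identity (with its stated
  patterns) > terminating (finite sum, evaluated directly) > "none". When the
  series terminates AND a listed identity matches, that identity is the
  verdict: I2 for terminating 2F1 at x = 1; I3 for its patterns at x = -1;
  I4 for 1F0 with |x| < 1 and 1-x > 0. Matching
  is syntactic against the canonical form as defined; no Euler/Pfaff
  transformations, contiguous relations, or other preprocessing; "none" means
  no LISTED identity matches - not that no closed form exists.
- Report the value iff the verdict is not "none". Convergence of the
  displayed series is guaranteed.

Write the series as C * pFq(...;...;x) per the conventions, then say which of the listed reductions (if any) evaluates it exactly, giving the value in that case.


The tell: x = -\frac{1}{3} and striking the common factor k + 2/3 reduces the term (C = -2).
Consecutive-term ratio: r(k) = -\frac{1}{3} * (k+\frac{3}{2}) (k+\frac{8}{3}) / [(k+\frac{5}{3}) (k+1)] ; factor over Q: parameters, x = -\frac{1}{3}, and C = -2.

With C = -2: the canonical form is 2F1(\frac{3}{2}, \frac{8}{3}; \frac{5}{3}; -\frac{1}{3}). Verdict: no listed reduction: x = -\frac{1}{3} and upper {\frac{3}{2}, \frac{8}{3}} fail every I1-I6 pattern.


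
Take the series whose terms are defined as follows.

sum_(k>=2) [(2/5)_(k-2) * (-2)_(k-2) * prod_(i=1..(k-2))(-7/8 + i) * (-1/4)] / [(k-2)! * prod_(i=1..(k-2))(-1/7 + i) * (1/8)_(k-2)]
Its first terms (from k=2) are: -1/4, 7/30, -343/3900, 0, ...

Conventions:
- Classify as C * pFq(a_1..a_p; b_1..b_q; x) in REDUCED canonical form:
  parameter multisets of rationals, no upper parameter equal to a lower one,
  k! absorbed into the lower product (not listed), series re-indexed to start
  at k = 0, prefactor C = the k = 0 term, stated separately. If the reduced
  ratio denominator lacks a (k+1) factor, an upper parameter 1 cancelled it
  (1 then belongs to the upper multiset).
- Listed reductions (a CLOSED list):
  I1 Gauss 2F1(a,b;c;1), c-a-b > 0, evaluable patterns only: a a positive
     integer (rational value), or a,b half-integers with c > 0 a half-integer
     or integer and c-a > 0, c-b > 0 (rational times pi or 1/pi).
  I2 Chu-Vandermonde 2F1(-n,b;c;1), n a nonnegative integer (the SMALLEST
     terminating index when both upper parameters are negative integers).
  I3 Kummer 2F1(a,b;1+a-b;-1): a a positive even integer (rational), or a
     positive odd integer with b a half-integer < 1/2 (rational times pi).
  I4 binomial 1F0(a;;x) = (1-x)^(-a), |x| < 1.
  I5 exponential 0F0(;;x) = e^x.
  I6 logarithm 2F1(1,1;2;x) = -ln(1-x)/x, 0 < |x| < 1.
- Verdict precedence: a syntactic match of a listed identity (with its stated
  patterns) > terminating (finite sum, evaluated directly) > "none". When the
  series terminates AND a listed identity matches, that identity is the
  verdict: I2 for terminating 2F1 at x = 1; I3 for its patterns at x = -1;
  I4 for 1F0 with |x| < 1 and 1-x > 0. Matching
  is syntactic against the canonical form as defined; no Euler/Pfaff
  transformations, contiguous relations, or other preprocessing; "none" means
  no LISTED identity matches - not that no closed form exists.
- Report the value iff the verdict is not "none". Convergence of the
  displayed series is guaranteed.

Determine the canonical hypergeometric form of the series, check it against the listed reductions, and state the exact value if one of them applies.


Reduced: x = 1, 2F1, upper = {-2, 2/5}, lower = {6/7}, C = -1/4. Verdict: Vandermonde's identity (I2) fires (terminating 2F1 at x = 1 with n = 2, b = 2/5, c = 6/7). Value: -34/325.

First insight: from the first term -1/4: the lower running product (C = -1/4, x = 1) is a rising factorial.
Consecutive-term ratio: r(k) = 1 * (k-2) (k+2/5) / [(k+6/7) (k+1)] - rational in k. x = 1; t_0 = -1/4; negate the roots.


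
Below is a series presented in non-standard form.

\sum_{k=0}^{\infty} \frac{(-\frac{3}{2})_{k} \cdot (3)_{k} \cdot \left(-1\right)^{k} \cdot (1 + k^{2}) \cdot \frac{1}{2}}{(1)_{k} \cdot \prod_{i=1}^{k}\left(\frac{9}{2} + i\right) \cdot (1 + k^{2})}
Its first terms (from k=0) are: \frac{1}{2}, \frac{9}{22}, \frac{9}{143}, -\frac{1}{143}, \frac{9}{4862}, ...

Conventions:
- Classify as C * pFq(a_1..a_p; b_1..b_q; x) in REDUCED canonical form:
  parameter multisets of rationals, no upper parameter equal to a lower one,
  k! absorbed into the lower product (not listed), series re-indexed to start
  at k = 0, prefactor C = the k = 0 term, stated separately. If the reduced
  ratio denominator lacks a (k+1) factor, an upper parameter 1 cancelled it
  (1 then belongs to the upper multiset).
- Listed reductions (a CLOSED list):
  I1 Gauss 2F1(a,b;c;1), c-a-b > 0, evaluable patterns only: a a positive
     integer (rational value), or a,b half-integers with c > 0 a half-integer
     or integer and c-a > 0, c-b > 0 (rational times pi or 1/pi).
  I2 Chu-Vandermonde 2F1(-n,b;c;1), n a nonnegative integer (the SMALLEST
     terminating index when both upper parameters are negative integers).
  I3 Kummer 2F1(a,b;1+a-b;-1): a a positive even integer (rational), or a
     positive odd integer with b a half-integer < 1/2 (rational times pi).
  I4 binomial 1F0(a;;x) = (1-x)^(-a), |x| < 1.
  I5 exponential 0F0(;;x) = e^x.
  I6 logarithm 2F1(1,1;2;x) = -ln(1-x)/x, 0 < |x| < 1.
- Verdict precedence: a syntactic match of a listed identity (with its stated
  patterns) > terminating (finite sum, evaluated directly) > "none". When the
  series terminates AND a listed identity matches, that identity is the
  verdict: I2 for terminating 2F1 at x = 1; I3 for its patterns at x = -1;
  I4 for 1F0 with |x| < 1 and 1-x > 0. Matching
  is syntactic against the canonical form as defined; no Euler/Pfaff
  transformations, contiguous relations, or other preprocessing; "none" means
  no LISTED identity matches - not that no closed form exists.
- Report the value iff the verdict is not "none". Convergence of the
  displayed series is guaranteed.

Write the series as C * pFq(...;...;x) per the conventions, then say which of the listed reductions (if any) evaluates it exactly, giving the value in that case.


At argument -1: a 2F1 with upper {-\frac{3}{2}, 3}, lower {\frac{11}{2}}, scaled by C = \frac{1}{2}. Verdict (x = -1): the Kummer evaluation I3 applies (x = -1; c = \frac{11}{2} equals 1+a-b for upper {-\frac{3}{2}, 3}: listed pattern). Value: \frac{315}{1024} \cdot \pi.

Key step: t_0 = \frac{1}{2} here, and the lower running product (C = 1/2) is a rising factorial.
Ratio: r(k) = -1 * (k-\frac{3}{2}) (k+3) / [(k+\frac{11}{2}) (k+1)] - rational in k. x = -1; t_0 = \frac{1}{2}; negate the roots.


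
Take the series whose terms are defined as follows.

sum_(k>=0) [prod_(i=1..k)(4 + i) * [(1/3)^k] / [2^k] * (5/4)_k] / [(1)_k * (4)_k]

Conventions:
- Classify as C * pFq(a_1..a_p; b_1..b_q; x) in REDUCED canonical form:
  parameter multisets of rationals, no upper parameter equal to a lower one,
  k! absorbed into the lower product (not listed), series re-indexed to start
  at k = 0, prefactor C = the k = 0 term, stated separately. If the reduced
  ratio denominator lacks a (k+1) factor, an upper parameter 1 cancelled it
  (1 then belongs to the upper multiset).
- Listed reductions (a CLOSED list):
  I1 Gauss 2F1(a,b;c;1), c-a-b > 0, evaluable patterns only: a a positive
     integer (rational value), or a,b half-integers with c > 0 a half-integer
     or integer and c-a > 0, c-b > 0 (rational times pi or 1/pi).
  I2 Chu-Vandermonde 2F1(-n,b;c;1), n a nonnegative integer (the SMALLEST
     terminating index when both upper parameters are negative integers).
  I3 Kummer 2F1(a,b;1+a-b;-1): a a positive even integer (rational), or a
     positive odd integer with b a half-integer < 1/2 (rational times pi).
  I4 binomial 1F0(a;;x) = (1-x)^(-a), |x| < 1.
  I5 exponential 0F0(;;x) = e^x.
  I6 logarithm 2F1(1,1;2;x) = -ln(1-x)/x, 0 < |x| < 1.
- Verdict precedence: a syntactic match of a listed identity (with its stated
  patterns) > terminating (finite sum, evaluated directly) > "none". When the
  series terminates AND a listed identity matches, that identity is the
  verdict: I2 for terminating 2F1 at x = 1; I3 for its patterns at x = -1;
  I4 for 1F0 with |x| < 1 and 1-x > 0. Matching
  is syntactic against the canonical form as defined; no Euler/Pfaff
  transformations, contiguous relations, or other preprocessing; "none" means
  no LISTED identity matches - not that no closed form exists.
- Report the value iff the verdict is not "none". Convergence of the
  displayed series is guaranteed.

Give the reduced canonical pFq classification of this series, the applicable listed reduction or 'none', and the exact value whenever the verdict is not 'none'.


With C = 1: the canonical form is 2F1(5/4, 5; 4; 1/6). Verdict: none. Every listed pattern misses the 2F1 form at 1/6, upper {5/4, 5}.

Key step: t_0 = 1 here, and (1)_k (C = 1, x = 1/6) is k! itself.
Adjacent-term ratio: r(k) = (1/6) * (k+5/4) (k+5) / [(k+4) (k+1)] - rational; roots negated = parameters, x = (1/6), C = 1.


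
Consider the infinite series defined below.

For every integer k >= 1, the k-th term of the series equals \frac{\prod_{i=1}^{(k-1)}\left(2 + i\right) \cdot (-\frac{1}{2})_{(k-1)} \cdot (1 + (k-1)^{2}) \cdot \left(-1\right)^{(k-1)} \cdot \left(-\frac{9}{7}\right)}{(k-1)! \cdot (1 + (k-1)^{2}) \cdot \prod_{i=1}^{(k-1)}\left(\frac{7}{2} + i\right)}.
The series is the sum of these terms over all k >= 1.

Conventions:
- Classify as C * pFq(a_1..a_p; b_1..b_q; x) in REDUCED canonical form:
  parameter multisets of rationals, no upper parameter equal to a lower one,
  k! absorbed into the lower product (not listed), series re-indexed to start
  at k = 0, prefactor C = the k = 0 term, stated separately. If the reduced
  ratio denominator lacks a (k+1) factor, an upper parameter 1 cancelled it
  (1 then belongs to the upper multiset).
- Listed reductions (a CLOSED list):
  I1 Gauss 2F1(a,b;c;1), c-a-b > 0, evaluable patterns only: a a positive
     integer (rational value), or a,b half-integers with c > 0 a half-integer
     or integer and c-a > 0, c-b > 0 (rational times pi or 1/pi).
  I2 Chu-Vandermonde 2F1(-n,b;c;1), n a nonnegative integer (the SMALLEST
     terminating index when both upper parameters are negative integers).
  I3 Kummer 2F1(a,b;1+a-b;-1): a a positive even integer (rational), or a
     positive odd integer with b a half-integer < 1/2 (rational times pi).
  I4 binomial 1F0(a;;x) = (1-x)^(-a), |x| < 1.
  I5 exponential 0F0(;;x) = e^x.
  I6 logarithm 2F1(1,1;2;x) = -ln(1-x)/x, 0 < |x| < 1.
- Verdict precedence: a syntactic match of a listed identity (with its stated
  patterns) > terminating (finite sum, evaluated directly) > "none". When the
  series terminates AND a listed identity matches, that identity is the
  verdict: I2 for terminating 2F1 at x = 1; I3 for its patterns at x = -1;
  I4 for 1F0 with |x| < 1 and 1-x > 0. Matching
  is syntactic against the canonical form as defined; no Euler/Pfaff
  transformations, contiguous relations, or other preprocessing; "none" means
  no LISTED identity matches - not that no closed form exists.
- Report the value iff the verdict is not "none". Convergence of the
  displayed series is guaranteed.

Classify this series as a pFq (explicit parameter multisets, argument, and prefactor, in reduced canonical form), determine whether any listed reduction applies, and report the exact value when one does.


At argument -1: a 2F1 with upper {-\frac{1}{2}, 3}, lower {\frac{9}{2}}, scaled by C = -\frac{9}{7}. Verdict: this is Kummer (I3) (x = -1; c = \frac{9}{2} equals 1+a-b for upper {-\frac{1}{2}, 3}: listed pattern). Exact value: \left(-\frac{135}{256}\right) \cdot \pi.

Key step: x = -1 and the lower running product (prefactor -9/7) is a rising factorial.
Adjacent-term ratio: r(k) = -1 * (k-\frac{1}{2}) (k+3) / [(k+\frac{9}{2}) (k+1)] ; factor over Q: parameters, x = -1, and C = -\frac{9}{7}.


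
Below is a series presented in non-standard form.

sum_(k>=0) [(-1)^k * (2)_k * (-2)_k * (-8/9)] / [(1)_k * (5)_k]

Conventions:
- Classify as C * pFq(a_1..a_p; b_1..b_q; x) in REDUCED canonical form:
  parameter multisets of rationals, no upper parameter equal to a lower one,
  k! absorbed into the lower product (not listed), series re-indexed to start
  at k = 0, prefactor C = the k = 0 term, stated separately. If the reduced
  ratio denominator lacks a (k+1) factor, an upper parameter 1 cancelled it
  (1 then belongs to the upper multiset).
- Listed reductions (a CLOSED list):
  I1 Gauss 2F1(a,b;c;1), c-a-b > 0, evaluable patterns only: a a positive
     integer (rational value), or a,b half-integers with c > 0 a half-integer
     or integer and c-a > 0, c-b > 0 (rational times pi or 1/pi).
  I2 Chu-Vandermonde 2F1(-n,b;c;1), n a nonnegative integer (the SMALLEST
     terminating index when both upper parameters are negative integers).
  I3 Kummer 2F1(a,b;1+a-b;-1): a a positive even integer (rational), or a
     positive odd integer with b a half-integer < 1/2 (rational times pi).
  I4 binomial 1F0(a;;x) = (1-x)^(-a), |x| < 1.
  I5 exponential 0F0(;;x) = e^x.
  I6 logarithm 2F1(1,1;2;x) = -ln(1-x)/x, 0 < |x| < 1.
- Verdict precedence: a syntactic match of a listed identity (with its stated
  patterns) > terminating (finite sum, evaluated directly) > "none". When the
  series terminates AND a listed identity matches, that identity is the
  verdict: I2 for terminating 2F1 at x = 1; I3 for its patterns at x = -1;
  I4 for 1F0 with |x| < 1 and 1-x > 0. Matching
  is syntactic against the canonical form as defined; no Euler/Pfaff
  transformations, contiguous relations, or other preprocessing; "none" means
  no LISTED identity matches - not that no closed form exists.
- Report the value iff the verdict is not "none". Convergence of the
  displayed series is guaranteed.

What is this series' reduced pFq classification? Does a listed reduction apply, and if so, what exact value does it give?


Key observation: t_0 being -8/9, (1)_k (C = -8/9) is k! itself.
Adjacent-term ratio: r(k) = (-1) * (k-2) (k+2) / [(k+5) (k+1)] - rational in k. x = (-1); t_0 = -8/9; negate the roots.

x = -1 here; the reduced form reads 2F1, upper {-2, 2}, lower {5}, C = -8/9. Verdict: the Kummer evaluation I3 fires (x = -1; c = 5 equals 1+a-b for upper {-2, 2}: listed pattern). Value: -16/9.


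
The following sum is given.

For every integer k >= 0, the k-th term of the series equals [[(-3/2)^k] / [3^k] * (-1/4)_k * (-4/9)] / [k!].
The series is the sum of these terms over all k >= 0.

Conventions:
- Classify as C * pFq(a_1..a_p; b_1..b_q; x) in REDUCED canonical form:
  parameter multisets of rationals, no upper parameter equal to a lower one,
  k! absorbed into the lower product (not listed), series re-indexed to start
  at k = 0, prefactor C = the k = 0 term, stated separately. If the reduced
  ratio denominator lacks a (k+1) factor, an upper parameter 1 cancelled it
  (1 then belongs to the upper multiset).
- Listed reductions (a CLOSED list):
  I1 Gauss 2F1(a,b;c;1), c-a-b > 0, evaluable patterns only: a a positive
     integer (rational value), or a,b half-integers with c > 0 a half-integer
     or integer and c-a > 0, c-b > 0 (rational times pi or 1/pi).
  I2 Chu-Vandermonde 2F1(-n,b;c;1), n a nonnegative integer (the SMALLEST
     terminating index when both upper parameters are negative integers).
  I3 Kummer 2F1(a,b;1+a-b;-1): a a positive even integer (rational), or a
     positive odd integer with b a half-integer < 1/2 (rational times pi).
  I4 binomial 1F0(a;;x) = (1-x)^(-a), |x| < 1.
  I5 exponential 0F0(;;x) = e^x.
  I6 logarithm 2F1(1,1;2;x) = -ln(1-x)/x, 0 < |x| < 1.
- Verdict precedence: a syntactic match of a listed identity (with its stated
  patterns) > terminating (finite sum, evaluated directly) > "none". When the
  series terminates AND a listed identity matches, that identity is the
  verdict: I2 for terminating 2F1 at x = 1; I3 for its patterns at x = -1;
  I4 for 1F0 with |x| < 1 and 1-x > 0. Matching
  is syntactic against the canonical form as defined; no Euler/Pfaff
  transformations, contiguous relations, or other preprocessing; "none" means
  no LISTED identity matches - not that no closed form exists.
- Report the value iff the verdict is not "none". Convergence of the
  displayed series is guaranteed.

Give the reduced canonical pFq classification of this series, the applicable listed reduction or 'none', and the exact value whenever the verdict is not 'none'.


First insight: x = (-1/2) and the two k-th powers (C = -4/9, x = -1/2) combine into one argument.
Ratio: r(k) = (-1/2) * (k-1/4) / [(k+1)] ; factor over Q: parameters, x = (-1/2), and C = -4/9.

Classification (C = -4/9): 1F0 with upper {-1/4}, lower {-}, argument x = -1/2. Verdict: binomial (I4) fires (the 1F0 binomial series: exponent 1/4, x = -1/2). Exact value: (-4/9) * (3/2)^(1/4).


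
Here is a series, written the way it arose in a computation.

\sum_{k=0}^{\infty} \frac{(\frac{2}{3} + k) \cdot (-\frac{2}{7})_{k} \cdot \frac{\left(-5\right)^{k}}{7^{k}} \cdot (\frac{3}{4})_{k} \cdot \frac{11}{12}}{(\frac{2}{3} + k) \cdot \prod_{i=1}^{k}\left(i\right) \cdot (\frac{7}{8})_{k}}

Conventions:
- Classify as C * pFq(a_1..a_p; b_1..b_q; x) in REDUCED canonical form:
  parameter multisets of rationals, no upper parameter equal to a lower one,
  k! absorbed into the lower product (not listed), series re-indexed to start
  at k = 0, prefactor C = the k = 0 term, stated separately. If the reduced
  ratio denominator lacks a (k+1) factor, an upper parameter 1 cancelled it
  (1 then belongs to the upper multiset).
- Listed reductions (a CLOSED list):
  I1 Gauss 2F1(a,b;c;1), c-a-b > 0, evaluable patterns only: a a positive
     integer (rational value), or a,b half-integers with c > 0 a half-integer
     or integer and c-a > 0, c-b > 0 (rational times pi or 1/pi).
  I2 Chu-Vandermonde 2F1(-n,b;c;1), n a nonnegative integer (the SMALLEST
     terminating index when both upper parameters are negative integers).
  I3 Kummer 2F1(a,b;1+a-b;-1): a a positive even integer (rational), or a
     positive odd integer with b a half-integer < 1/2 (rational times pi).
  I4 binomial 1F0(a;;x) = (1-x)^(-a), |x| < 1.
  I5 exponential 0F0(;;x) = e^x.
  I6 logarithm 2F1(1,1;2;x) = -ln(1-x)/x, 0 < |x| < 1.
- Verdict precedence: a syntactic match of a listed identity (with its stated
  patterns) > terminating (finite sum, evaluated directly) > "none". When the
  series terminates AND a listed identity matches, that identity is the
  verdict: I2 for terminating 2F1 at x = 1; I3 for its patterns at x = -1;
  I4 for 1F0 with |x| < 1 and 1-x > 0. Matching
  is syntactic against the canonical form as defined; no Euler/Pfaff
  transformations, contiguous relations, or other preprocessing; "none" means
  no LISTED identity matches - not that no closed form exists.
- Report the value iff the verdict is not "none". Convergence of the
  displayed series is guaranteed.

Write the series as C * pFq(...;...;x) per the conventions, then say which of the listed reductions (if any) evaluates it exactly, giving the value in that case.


At argument -\frac{5}{7}: a 2F1 with upper {-\frac{2}{7}, \frac{3}{4}}, lower {\frac{7}{8}}, scaled by C = \frac{11}{12}. Verdict: none. Every listed pattern misses the 2F1 form at -\frac{5}{7}, upper {-\frac{2}{7}, \frac{3}{4}}.

Key step: from the first term \frac{11}{12}: the factor k + 2/3 cancels (top and bottom), leaving C = 11/12.
Adjacent-term ratio: r(k) = -\frac{5}{7} * (k-\frac{2}{7}) (k+\frac{3}{4}) / [(k+\frac{7}{8}) (k+1)] ; factor over Q: parameters, x = -\frac{5}{7}, and C = \frac{11}{12}.


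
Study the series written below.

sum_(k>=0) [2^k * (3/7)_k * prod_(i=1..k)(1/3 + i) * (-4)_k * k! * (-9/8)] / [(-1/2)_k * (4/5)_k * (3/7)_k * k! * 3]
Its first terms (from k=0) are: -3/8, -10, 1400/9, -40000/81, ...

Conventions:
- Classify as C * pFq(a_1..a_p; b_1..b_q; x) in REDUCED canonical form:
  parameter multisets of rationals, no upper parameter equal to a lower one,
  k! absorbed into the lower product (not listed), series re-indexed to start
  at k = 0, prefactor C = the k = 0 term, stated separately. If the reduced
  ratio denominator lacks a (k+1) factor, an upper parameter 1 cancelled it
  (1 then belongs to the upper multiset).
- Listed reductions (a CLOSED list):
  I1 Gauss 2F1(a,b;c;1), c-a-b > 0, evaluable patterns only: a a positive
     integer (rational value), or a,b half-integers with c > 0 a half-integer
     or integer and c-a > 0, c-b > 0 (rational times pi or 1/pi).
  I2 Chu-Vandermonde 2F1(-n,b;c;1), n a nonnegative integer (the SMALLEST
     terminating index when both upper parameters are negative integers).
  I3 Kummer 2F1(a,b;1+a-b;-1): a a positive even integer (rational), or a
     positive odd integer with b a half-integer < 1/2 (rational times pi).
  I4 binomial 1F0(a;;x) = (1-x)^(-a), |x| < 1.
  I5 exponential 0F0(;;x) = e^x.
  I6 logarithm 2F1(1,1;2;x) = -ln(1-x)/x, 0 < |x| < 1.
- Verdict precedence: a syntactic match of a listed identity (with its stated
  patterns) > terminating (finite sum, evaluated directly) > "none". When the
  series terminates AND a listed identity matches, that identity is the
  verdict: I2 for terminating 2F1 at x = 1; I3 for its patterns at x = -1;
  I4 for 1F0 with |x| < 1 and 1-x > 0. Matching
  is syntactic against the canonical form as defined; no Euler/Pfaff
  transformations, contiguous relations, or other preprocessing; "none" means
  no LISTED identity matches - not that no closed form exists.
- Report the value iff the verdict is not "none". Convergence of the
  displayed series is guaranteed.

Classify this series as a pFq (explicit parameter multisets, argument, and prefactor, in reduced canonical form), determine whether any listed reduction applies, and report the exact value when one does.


Reduced: x = 2, 3F2, upper = {-4, 1, 4/3}, lower = {-1/2, 4/5}, C = -3/8. Verdict: terminating - no listed pattern fits, but -4 in the upper list cuts the series at k = 4; direct evaluation. Hence: 3762389/36936.

Key observation: x = 2 and the factorial ratio (prefactor -3/8) (k+a-1)!/(a-1)! is a rising factorial (a)_k.
Ratio: r(k) = 2 * (k-4) (k+1) (k+4/3) / [(k-1/2) (k+4/5) (k+1)] - rational; roots negated = parameters, x = 2, C = -3/8.


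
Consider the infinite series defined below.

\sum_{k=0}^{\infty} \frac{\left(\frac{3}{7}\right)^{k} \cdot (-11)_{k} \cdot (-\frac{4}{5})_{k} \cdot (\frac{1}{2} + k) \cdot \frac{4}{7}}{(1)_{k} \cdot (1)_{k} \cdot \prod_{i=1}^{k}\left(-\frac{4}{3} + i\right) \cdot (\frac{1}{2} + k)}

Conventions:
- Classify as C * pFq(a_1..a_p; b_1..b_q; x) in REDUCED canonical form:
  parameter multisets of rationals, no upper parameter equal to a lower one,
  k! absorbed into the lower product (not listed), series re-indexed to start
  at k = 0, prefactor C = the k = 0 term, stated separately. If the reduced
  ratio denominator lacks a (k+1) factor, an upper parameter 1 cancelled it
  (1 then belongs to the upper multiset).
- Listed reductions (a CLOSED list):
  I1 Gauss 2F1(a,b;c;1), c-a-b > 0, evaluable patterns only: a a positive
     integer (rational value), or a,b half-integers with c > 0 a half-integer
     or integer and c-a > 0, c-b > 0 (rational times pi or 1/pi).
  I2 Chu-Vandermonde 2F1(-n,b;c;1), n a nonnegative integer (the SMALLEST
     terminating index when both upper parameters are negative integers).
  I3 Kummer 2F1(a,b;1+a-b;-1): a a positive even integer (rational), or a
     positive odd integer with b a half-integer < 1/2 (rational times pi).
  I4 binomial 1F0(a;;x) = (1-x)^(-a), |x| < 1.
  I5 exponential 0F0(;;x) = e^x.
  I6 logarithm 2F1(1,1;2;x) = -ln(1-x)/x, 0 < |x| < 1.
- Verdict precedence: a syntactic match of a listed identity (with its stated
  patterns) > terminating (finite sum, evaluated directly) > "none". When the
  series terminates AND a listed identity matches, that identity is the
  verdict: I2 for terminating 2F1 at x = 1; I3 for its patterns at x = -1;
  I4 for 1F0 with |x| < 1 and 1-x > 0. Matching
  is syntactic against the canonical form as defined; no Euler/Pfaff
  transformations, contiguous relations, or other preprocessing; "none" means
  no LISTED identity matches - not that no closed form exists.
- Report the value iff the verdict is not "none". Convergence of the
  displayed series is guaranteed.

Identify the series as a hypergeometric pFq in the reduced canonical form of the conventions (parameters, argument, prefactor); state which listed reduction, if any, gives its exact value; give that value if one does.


This is \frac{4}{7} * 2F2(-11, -\frac{4}{5}; -\frac{1}{3}, 1; \frac{3}{7}) in reduced canonical form. Verdict: terminating - upper parameter -11 makes this a finite sum (last index 11), evaluated exactly. Sum: -\frac{6424174511548829023014961951}{1475203781622888549804687500}.

First insight: t_0 = \frac{4}{7} here, and the lower running product (prefactor 4/7) is a rising factorial.
Term ratio: r(k) = \frac{3}{7} * (k-11) (k-\frac{4}{5}) / [(k-\frac{1}{3}) (k+1) (k+1)] - poly over poly, x = \frac{3}{7} from leading terms; C = \frac{4}{7} at k = 0.


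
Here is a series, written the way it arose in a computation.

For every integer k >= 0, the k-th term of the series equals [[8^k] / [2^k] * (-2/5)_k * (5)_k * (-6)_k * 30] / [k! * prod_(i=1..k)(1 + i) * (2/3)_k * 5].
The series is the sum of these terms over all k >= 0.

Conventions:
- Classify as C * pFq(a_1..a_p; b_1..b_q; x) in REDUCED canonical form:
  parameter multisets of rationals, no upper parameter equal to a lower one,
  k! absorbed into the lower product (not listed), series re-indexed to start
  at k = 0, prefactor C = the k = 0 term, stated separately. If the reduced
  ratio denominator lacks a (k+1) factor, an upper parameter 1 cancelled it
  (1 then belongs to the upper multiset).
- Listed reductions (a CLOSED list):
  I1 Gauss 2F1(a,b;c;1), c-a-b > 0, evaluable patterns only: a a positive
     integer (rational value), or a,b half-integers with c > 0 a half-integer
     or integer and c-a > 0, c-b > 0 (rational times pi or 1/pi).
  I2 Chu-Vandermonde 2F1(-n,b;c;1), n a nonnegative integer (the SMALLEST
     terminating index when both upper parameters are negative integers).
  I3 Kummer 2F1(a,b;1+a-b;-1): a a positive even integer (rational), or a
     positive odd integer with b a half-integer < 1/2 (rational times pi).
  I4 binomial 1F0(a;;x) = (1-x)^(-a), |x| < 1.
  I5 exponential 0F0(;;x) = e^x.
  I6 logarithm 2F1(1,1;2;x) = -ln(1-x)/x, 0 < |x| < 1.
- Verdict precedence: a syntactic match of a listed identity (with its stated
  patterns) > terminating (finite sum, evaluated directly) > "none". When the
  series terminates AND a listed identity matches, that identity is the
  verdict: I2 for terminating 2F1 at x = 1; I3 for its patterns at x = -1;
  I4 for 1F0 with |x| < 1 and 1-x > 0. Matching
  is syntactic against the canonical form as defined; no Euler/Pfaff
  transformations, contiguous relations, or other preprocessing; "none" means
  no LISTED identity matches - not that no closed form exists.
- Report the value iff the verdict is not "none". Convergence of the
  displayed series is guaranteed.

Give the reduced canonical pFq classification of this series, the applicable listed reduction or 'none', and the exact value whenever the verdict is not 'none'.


This is 6 * 3F2(-6, -2/5, 5; 2/3, 2; 4) in reduced canonical form. Verdict: terminating - upper -6 stops the sum at k = 6; the 7 terms are added exactly. Value: -200741241738/20453125.

Key observation: from the first term 6: the constant factors (C = 6, x = 4) combine into one prefactor.
Consecutive-term ratio: r(k) = 4 * (k-6) (k-2/5) (k+5) / [(k+2/3) (k+2) (k+1)] - rational in k, leading ratio 4; with t_0 = 6, classification follows.


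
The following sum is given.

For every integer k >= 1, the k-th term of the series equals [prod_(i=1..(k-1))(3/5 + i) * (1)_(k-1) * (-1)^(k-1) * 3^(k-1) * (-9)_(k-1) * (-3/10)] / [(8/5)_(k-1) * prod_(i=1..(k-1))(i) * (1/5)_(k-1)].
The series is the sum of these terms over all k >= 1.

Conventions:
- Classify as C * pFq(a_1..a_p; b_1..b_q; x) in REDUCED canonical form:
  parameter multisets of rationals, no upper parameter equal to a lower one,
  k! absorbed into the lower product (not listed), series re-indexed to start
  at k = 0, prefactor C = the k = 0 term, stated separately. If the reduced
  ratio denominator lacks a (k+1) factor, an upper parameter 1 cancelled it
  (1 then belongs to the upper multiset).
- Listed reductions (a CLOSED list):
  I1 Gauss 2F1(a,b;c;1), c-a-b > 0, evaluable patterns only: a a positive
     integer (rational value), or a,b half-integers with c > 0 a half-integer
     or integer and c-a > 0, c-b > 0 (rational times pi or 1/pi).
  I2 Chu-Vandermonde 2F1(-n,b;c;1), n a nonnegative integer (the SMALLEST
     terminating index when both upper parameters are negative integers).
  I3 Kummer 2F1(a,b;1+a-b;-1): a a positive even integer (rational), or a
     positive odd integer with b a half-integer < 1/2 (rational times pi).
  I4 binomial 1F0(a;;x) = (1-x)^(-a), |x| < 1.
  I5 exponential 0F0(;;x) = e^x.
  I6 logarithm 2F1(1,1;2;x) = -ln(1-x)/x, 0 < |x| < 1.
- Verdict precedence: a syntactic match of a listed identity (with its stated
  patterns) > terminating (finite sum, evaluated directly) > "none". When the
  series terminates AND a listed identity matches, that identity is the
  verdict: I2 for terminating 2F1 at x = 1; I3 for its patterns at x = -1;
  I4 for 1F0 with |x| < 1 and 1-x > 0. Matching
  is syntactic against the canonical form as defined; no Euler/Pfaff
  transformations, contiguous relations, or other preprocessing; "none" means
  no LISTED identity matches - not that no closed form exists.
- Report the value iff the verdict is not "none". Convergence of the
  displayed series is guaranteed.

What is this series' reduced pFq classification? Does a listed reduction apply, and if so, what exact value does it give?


x = -3 here; the reduced form reads 2F1, upper {-9, 1}, lower {1/5}, C = -3/10. Verdict: terminating. With -9 upstairs the series is a 10-term polynomial sum; evaluated term by term. Exact value: -1525282338012/908765.

Key observation: t_0 being -3/10, the product of the first k integers (prefactor -3/10) is k!.
Term ratio: r(k) = (-3) * (k-9) (k+1) / [(k+1/5) (k+1)] - rational in k, leading ratio (-3); with t_0 = -3/10, classification follows.


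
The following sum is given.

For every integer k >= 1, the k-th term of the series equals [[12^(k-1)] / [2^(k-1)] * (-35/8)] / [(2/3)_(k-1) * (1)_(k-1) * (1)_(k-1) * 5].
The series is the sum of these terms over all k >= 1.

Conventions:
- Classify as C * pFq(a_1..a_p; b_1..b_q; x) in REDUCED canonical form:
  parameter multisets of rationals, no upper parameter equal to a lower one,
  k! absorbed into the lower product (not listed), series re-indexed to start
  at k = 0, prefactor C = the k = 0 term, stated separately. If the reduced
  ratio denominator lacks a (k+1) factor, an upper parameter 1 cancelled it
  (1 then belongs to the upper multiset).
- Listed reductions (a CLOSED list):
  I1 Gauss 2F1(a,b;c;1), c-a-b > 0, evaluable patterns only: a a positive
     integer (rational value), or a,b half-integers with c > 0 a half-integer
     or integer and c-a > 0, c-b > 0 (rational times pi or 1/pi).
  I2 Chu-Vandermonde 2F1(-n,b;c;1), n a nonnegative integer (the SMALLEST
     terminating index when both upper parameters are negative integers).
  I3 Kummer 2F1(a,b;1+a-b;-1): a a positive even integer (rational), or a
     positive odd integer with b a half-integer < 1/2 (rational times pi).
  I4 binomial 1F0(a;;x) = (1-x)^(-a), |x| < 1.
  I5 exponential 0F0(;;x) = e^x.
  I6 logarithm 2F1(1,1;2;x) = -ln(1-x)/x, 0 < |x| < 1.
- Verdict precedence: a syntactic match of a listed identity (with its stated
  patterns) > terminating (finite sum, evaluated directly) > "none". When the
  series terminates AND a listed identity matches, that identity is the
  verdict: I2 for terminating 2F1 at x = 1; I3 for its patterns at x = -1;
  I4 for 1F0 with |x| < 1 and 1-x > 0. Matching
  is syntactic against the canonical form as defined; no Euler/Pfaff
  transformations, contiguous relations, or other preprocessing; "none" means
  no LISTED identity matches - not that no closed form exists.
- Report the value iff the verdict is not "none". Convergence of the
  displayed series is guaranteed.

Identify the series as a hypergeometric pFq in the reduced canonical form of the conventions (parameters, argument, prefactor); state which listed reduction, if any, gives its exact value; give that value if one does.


With C = -7/8: the canonical form is 0F2(-; 2/3, 1; 6). Verdict: none here - no I1-I6 shape fits x = 6 with lower {2/3, 1}.

The tell: t_0 = -7/8 here, and the constant factors (C = -7/8, x = 6) combine into one prefactor.
Ratio: r(k) = 6 * 1 / [(k+2/3) (k+1) (k+1)] - rational in k, leading ratio 6; with t_0 = -7/8, classification follows.


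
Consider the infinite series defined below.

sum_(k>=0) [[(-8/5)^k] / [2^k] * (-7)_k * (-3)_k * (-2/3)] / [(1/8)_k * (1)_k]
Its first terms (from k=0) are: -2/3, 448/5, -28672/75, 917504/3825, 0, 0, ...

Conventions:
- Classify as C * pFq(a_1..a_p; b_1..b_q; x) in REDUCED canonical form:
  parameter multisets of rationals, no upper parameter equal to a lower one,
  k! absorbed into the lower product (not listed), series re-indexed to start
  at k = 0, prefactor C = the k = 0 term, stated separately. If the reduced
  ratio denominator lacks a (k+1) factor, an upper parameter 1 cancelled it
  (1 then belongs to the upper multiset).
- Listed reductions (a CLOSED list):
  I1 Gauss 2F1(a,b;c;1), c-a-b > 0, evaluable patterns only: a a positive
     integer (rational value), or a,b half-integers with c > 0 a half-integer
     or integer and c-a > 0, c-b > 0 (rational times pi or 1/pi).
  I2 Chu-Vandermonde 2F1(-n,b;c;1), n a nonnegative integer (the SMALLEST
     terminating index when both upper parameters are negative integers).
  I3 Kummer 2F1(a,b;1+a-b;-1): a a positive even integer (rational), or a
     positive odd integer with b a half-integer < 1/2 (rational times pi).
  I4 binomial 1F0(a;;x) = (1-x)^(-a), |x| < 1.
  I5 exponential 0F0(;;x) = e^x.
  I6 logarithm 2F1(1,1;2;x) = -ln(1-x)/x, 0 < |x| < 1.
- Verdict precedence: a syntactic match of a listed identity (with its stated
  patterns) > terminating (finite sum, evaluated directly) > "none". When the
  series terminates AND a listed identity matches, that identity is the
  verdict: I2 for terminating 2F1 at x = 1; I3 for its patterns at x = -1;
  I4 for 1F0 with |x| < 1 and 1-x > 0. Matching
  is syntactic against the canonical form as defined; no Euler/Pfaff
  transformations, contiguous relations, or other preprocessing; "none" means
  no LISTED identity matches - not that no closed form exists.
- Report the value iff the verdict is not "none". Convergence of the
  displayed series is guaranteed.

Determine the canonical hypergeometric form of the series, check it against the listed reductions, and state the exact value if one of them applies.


At argument -4/5: a 2F1 with upper {-7, -3}, lower {1/8}, scaled by C = -2/3. Verdict: terminating - upper parameter -3 makes this a finite sum (last index 3), evaluated exactly. Its exact value is -204598/3825.

First insight: x = (-4/5) and the two k-th powers (C = -2/3) combine into one argument.
Consecutive-term ratio: r(k) = (-4/5) * (k-7) (k-3) / [(k+1/8) (k+1)] - rational in k. x = (-4/5); t_0 = -2/3; negate the roots.


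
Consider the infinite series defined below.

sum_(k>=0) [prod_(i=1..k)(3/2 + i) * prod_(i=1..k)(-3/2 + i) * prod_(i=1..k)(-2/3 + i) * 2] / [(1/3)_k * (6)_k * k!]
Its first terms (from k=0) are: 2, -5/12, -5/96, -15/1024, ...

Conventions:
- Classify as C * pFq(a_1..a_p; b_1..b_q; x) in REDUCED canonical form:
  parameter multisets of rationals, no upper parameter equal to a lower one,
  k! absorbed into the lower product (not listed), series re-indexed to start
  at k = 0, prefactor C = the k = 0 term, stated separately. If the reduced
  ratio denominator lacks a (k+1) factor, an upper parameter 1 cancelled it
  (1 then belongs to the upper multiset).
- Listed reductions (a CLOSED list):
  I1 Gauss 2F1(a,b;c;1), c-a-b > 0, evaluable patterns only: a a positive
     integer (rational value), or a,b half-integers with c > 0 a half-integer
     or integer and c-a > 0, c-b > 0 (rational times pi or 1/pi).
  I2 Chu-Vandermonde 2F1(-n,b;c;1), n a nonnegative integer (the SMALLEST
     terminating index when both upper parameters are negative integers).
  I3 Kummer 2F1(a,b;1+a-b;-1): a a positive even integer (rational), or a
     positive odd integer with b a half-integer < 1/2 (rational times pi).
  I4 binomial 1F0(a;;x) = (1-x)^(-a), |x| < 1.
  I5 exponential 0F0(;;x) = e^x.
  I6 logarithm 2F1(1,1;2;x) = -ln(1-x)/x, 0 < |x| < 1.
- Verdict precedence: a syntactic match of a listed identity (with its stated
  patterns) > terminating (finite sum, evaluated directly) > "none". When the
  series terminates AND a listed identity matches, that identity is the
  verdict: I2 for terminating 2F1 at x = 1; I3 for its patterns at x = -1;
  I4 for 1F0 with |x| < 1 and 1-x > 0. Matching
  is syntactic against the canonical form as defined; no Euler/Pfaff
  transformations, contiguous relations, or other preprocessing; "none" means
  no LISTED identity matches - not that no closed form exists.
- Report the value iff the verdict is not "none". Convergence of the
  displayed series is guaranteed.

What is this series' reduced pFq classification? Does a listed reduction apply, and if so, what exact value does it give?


At argument 1: a 2F1 with upper {-1/2, 5/2}, lower {6}, scaled by C = 2. Verdict: the half-integer Gauss pattern (I1) matches (x = 1; upper {-1/2, 5/2} half-integers, c = 6 in the evaluable pattern). Value: (16384/3465) / pi.

The tell: t_0 = 2 here, and the running product (C = 2) telescopes to a rising factorial.
Ratio: r(k) = 1 * (k-1/2) (k+5/2) / [(k+6) (k+1)] - rational in k. x = 1; t_0 = 2; negate the roots.


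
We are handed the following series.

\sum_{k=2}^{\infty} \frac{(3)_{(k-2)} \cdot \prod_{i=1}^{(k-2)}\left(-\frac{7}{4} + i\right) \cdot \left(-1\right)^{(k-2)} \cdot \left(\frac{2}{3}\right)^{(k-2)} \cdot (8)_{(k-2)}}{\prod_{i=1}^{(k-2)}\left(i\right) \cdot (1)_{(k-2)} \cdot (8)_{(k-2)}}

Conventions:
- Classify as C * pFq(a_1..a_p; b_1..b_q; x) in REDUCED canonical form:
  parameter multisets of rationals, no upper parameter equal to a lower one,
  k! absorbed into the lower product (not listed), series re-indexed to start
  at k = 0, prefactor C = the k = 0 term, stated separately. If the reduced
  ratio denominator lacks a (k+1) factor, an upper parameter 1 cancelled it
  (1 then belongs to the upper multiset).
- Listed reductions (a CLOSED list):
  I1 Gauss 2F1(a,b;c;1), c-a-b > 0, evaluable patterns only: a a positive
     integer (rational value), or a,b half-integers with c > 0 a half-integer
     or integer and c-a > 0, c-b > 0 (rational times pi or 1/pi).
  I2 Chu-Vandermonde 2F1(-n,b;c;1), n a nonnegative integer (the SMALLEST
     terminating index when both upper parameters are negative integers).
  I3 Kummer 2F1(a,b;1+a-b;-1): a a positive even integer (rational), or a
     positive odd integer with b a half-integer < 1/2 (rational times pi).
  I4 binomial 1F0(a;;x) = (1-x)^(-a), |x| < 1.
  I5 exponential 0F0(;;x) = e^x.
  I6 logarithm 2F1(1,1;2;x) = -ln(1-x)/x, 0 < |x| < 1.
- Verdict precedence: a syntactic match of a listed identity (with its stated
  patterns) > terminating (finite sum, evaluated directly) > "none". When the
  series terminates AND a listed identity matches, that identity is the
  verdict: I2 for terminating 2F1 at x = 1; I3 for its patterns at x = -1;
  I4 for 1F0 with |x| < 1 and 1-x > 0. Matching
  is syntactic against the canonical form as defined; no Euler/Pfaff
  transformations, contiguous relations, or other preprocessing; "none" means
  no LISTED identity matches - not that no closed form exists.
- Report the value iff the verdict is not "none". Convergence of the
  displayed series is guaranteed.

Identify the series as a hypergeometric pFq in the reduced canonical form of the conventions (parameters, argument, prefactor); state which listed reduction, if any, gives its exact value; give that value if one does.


This is 1 * 2F1(-\frac{3}{4}, 3; 1; -\frac{2}{3}) in reduced canonical form. Verdict: none. A 2F1 with upper {-\frac{3}{4}, 3} fits none of I1-I6 at x = -\frac{2}{3}; the sum runs forever.

Key observation: with t_0 = 1, the (-1)^k factor (C = 1, x = -2/3) folds into the argument's sign.
Ratio: r(k) = -\frac{2}{3} * (k-\frac{3}{4}) (k+3) / [(k+1) (k+1)] - rational; roots negated = parameters, x = -\frac{2}{3}, C = 1.
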